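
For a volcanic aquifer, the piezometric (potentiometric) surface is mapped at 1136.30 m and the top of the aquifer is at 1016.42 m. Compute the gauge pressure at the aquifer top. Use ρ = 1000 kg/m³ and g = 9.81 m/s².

P ≈ 1180 kPa

Pressure head at the aquifer top: ψ = h − z = 1136.30 − 1016.42 = 119.88 m.
P = ρgψ = 1000 × 9.81 × 119.88 = 1176023 Pa ≈ 1180 kPa.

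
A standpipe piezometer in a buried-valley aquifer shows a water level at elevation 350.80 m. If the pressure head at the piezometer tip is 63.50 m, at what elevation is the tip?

z = h − ψ = 350.80 − 63.50 = 287.30 m.

z ≈ 287.30 m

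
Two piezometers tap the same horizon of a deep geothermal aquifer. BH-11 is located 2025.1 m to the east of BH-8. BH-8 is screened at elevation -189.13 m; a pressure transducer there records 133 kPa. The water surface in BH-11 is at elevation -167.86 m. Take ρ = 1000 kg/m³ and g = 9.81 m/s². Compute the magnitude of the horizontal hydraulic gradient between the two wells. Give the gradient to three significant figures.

Pressure head at BH-8: ψ = P/(ρg) = 133×1000 / (1000 × 9.81) = 13.56 m.
Total head at BH-8: h = z + ψ = -189.13 + 13.56 = -175.57 m.
Total head at BH-11: h = -167.86 m (water level in the piezometer is the total head).
Head difference: h(BH-8) − h(BH-11) = -175.57 − (-167.86) = -7.71 m.
Hydraulic gradient: i = |Δh| / L = 7.71 / 2025.1 = 0.00381.

i ≈ 0.00381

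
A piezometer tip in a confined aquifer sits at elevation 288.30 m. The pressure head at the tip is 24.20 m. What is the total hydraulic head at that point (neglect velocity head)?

h = z + ψ = 288.30 + 24.20 = 312.50 m.

h ≈ 312.50 m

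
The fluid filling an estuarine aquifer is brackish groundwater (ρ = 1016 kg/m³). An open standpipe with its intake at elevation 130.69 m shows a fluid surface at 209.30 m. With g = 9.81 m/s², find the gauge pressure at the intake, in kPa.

Pressure head ψ = h − z = 209.30 − 130.69 = 78.61 m.
P = ρgψ = 1016 × 9.81 × 78.61 = 783503 Pa ≈ 784 kPa.

P ≈ 784 kPa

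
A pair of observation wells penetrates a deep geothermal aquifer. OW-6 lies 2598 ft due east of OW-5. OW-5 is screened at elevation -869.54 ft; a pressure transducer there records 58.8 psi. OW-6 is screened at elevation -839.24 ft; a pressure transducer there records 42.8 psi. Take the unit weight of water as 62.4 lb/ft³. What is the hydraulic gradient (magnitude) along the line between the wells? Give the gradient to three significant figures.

i ≈ 0.00255

Pressure head at OW-5: ψ = 144·P/γ = 144 × 58.8 / 62.4 = 135.69 ft.
Total head at OW-5: h = z + ψ = -869.54 + 135.69 = -733.85 ft.
Pressure head at OW-6: ψ = 144·P/γ = 144 × 42.8 / 62.4 = 98.77 ft.
Total head at OW-6: h = z + ψ = -839.24 + 98.77 = -740.47 ft.
Head difference: h(OW-5) − h(OW-6) = -733.85 − (-740.47) = 6.62 ft.
Hydraulic gradient: i = |Δh| / L = 6.62 / 2598 = 0.00255.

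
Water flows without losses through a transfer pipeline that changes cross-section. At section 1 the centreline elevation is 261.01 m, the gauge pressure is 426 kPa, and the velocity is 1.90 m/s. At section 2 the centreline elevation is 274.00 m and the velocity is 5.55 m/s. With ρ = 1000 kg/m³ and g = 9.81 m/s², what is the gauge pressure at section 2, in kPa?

Pressure head at 1: ψ₁ = P₁/(ρg) = 426×1000 / (1000 × 9.81) = 43.43 m.
Velocity heads: v₁²/2g = 1.90²/19.62 = 0.184 m; v₂²/2g = 5.55²/19.62 = 1.570 m.
Total head H = z₁ + ψ₁ + v₁²/2g = 261.01 + 43.43 + 0.184 = 304.62 m.
ψ₂ = H − z₂ − v₂²/2g = 304.62 − 274.00 − 1.570 = 29.05 m.
P₂ = ρgψ₂ = 1000 × 9.81 × 29.05 ≈ 285 kPa.

P₂ ≈ 285 kPa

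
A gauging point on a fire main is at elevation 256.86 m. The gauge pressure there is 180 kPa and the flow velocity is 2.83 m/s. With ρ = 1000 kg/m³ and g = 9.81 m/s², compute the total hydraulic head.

Pressure head ψ = P/(ρg) = 180×1000 / (1000 × 9.81) = 18.35 m.
Velocity head = v²/(2g) = 2.83² / (2 × 9.81) = 0.408 m.
h = z + ψ + v²/(2g) = 256.86 + 18.35 + 0.408 = 275.62 m.

h ≈ 275.62 m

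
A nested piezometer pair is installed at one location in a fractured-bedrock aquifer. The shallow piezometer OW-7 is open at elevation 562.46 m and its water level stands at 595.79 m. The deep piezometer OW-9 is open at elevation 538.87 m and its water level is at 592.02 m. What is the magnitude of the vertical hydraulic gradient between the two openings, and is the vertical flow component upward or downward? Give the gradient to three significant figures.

Total head at OW-7: h = 595.79 m (water level in the standpipe).
Total head at OW-9: h = 592.02 m.
Δh = h(OW-7) − h(OW-9) = 595.79 − 592.02 = 3.77 m.
Vertical separation Δz = 562.46 − 538.87 = 23.59 m.
|i_v| = |Δh| / Δz = 3.77 / 23.59 = 0.160.
Head is higher in the shallow piezometer, so vertical flow is downward (recharge condition).

|i_v| ≈ 0.160; vertical flow is downward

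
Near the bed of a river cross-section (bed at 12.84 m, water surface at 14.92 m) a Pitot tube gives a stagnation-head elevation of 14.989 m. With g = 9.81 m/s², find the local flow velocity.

Near the bed, under hydrostatic conditions, the piezometric head (z + ψ) equals the free-surface elevation, 14.92 m.
Velocity head = total − piezometric = 14.989 − 14.92 = 0.069 m.
v = √(2g·h_v) = √(2 × 9.81 × 0.069) = 1.16 m/s.

v ≈ 1.16 m/s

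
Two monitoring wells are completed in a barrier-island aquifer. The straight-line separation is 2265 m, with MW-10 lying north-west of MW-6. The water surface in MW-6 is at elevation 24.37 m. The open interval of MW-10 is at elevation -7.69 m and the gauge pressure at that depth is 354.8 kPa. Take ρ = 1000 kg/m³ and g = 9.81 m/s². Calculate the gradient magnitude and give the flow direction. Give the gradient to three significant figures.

Total head at MW-6: h = 24.37 m (water level in the piezometer is the total head).
Pressure head at MW-10: ψ = P/(ρg) = 354.8×1000 / (1000 × 9.81) = 36.17 m.
Total head at MW-10: h = z + ψ = -7.69 + 36.17 = 28.48 m.
Head difference: h(MW-6) − h(MW-10) = 24.37 − 28.48 = -4.11 m.
Hydraulic gradient: i = |Δh| / L = 4.11 / 2265 = 0.00181.
Flow is from higher to lower head: from MW-10 toward MW-6, i.e. toward the south-east.

i ≈ 0.00181; groundwater flows toward the south-east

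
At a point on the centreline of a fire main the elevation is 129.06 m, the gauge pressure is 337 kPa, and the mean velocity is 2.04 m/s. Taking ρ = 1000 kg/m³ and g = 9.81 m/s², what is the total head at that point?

Pressure head ψ = P/(ρg) = 337×1000 / (1000 × 9.81) = 34.35 m.
Velocity head = v²/(2g) = 2.04² / (2 × 9.81) = 0.212 m.
h = z + ψ + v²/(2g) = 129.06 + 34.35 + 0.212 = 163.62 m.

h ≈ 163.62 m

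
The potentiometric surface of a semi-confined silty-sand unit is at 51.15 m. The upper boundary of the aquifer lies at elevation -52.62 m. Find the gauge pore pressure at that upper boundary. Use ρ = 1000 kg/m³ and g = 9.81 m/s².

P ≈ 1020 kPa

Pressure head at the aquifer top: ψ = h − z = 51.15 − (-52.62) = 103.77 m.
P = ρgψ = 1000 × 9.81 × 103.77 = 1017984 Pa ≈ 1020 kPa.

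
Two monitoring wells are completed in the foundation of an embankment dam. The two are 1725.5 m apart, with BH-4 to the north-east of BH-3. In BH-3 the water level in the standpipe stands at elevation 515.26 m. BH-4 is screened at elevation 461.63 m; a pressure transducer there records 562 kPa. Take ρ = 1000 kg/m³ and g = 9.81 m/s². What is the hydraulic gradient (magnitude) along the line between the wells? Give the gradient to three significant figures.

i ≈ 0.00212

Total head at BH-3: h = 515.26 m (water level in the piezometer is the total head).
Pressure head at BH-4: ψ = P/(ρg) = 562×1000 / (1000 × 9.81) = 57.29 m.
Total head at BH-4: h = z + ψ = 461.63 + 57.29 = 518.92 m.
Head difference: h(BH-3) − h(BH-4) = 515.26 − 518.92 = -3.66 m.
Hydraulic gradient: i = |Δh| / L = 3.66 / 1725.5 = 0.00212.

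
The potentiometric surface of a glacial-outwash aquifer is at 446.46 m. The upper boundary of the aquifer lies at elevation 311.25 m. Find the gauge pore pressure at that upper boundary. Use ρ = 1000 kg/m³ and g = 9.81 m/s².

Pressure head at the aquifer top: ψ = h − z = 446.46 − 311.25 = 135.21 m.
P = ρgψ = 1000 × 9.81 × 135.21 = 1326410 Pa ≈ 1330 kPa.

P ≈ 1330 kPa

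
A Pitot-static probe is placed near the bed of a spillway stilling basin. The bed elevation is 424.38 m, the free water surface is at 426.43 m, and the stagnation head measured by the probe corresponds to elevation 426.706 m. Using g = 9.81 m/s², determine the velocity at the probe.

Near the bed, under hydrostatic conditions, the piezometric head (z + ψ) equals the free-surface elevation, 426.43 m.
Velocity head = total − piezometric = 426.706 − 426.43 = 0.276 m.
v = √(2g·h_v) = √(2 × 9.81 × 0.276) = 2.33 m/s.

v ≈ 2.33 m/s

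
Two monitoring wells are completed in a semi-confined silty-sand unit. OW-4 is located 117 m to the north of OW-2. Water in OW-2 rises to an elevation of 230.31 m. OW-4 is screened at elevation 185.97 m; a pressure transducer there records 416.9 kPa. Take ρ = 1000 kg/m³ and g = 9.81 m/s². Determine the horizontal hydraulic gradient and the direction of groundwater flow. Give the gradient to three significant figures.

Total head at OW-2: h = 230.31 m (water level in the piezometer is the total head).
Pressure head at OW-4: ψ = P/(ρg) = 416.9×1000 / (1000 × 9.81) = 42.50 m.
Total head at OW-4: h = z + ψ = 185.97 + 42.50 = 228.47 m.
Head difference: h(OW-2) − h(OW-4) = 230.31 − 228.47 = 1.84 m.
Hydraulic gradient: i = |Δh| / L = 1.84 / 117 = 0.0157.
Flow is from higher to lower head: from OW-2 toward OW-4, i.e. toward the north.

i ≈ 0.0157; groundwater flows toward the north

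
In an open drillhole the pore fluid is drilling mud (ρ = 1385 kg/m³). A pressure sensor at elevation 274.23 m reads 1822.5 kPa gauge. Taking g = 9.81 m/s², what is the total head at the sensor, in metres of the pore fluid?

ψ = P/(ρg) = 1822.5×1000 / (1385 × 9.81) = 134.14 m.
h = z + ψ = 274.23 + 134.14 = 408.37 m.

h ≈ 408.37 m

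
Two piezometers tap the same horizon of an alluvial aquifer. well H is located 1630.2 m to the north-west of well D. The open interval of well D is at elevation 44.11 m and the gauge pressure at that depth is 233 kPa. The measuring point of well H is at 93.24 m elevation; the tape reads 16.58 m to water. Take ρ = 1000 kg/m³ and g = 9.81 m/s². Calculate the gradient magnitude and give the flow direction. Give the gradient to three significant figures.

Pressure head at well D: ψ = P/(ρg) = 233×1000 / (1000 × 9.81) = 23.75 m.
Total head at well D: h = z + ψ = 44.11 + 23.75 = 67.86 m.
Total head at well H: h = 93.24 − 16.58 = 76.66 m.
Head difference: h(well D) − h(well H) = 67.86 − 76.66 = -8.80 m.
Hydraulic gradient: i = |Δh| / L = 8.80 / 1630.2 = 0.00540.
Flow is from higher to lower head: from well H toward well D, i.e. toward the south-east.

i ≈ 0.00540; groundwater flows toward the south-east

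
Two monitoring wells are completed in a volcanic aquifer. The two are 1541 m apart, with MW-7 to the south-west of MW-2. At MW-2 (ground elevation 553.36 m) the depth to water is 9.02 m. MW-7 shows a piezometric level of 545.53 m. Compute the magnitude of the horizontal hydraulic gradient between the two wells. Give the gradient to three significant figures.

i ≈ 0.000772

Total head at MW-2: h = 553.36 − 9.02 = 544.34 m.
Total head at MW-7: h = 545.53 m (water level in the piezometer is the total head).
Head difference: h(MW-2) − h(MW-7) = 544.34 − 545.53 = -1.19 m.
Hydraulic gradient: i = |Δh| / L = 1.19 / 1541 = 0.000772.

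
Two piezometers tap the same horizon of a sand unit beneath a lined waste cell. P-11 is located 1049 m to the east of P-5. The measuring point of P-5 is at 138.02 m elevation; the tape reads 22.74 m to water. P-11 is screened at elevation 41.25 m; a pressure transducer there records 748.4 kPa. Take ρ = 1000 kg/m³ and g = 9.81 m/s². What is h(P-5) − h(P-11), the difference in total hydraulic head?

Δh ≈ -2.26 m

Total head at P-5: h = 138.02 − 22.74 = 115.28 m.
Pressure head at P-11: ψ = P/(ρg) = 748.4×1000 / (1000 × 9.81) = 76.29 m.
Total head at P-11: h = z + ψ = 41.25 + 76.29 = 117.54 m.
Head difference: h(P-5) − h(P-11) = 115.28 − 117.54 = -2.26 m.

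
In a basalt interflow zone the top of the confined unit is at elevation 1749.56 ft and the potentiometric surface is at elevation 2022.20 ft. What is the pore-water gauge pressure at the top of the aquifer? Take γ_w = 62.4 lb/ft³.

P ≈ 118 psi

Pressure head at the aquifer top: ψ = h − z = 2022.20 − 1749.56 = 272.64 ft.
P = γψ/144 = 62.4 × 272.64 / 144 = 118 psi.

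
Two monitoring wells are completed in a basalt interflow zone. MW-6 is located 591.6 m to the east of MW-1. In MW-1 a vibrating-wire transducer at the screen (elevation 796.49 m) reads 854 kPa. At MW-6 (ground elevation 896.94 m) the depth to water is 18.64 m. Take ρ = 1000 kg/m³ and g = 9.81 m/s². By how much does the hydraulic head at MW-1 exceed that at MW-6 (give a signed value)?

Pressure head at MW-1: ψ = P/(ρg) = 854×1000 / (1000 × 9.81) = 87.05 m.
Total head at MW-1: h = z + ψ = 796.49 + 87.05 = 883.54 m.
Total head at MW-6: h = 896.94 − 18.64 = 878.30 m.
Head difference: h(MW-1) − h(MW-6) = 883.54 − 878.30 = 5.24 m.

Δh ≈ 5.24 m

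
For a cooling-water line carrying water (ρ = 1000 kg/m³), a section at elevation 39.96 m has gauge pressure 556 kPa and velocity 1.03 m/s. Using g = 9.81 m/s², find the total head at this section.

h ≈ 96.69 m

Pressure head ψ = P/(ρg) = 556×1000 / (1000 × 9.81) = 56.68 m.
Velocity head = v²/(2g) = 1.03² / (2 × 9.81) = 0.054 m.
h = z + ψ + v²/(2g) = 39.96 + 56.68 + 0.054 = 96.69 m.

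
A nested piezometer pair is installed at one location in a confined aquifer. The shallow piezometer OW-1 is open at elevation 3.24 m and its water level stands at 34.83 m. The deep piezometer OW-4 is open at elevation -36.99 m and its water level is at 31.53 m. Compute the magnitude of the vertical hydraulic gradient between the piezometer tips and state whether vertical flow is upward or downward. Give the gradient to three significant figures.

Total head at OW-1: h = 34.83 m (water level in the standpipe).
Total head at OW-4: h = 31.53 m.
Δh = h(OW-1) − h(OW-4) = 34.83 − 31.53 = 3.30 m.
Vertical separation Δz = 3.24 − (-36.99) = 40.23 m.
|i_v| = |Δh| / Δz = 3.30 / 40.23 = 0.0820.
Head is higher in the shallow piezometer, so vertical flow is downward (recharge condition).

|i_v| ≈ 0.0820; vertical flow is downward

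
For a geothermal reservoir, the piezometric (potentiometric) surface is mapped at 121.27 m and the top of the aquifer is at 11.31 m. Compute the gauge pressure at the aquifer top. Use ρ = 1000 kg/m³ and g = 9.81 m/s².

Pressure head at the aquifer top: ψ = h − z = 121.27 − 11.31 = 109.96 m.
P = ρgψ = 1000 × 9.81 × 109.96 = 1078708 Pa ≈ 1080 kPa.

P ≈ 1080 kPa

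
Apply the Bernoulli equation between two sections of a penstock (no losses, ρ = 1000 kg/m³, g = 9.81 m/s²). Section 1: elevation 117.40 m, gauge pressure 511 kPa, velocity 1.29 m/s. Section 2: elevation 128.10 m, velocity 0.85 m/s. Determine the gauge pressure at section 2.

P₂ ≈ 407 kPa

Pressure head at 1: ψ₁ = P₁/(ρg) = 511×1000 / (1000 × 9.81) = 52.09 m.
Velocity heads: v₁²/2g = 1.29²/19.62 = 0.085 m; v₂²/2g = 0.85²/19.62 = 0.037 m.
Total head H = z₁ + ψ₁ + v₁²/2g = 117.40 + 52.09 + 0.085 = 169.58 m.
ψ₂ = H − z₂ − v₂²/2g = 169.58 − 128.10 − 0.037 = 41.44 m.
P₂ = ρgψ₂ = 1000 × 9.81 × 41.44 ≈ 407 kPa.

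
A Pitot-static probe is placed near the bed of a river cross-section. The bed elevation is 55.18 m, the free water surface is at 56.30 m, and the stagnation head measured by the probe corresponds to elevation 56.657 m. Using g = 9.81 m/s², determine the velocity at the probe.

Near the bed, under hydrostatic conditions, the piezometric head (z + ψ) equals the free-surface elevation, 56.30 m.
Velocity head = total − piezometric = 56.657 − 56.30 = 0.357 m.
v = √(2g·h_v) = √(2 × 9.81 × 0.357) = 2.65 m/s.

v ≈ 2.65 m/s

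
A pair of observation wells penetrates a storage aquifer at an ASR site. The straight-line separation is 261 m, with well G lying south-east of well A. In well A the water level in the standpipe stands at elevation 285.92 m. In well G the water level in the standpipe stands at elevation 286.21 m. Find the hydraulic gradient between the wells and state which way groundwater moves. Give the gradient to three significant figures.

Total head at well A: h = 285.92 m (water level in the piezometer is the total head).
Total head at well G: h = 286.21 m (water level in the piezometer is the total head).
Head difference: h(well A) − h(well G) = 285.92 − 286.21 = -0.29 m.
Hydraulic gradient: i = |Δh| / L = 0.29 / 261 = 0.00111.
Flow is from higher to lower head: from well G toward well A, i.e. toward the north-west.

i ≈ 0.00111; groundwater flows toward the north-west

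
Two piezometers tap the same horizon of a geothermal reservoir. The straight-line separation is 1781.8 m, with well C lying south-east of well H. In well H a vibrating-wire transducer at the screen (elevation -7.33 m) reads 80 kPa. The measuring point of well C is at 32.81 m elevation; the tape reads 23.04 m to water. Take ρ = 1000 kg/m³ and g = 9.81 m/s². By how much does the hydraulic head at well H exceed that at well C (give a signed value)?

Pressure head at well H: ψ = P/(ρg) = 80×1000 / (1000 × 9.81) = 8.15 m.
Total head at well H: h = z + ψ = -7.33 + 8.15 = 0.82 m.
Total head at well C: h = 32.81 − 23.04 = 9.77 m.
Head difference: h(well H) − h(well C) = 0.82 − 9.77 = -8.95 m.

Δh ≈ -8.95 m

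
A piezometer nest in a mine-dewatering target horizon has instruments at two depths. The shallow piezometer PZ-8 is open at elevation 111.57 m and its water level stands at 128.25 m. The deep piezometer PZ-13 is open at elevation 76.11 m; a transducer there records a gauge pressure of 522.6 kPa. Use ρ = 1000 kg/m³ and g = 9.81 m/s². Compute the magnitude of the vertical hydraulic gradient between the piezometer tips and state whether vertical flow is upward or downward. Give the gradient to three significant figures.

|i_v| ≈ 0.0319; vertical flow is upward

Total head at PZ-8: h = 128.25 m (water level in the standpipe).
Pressure head at PZ-13: ψ = P/(ρg) = 522.6×1000 / (1000 × 9.81) = 53.27 m.
Total head at PZ-13: h = z + ψ = 76.11 + 53.27 = 129.38 m.
Δh = h(PZ-8) − h(PZ-13) = 128.25 − 129.38 = -1.13 m.
Vertical separation Δz = 111.57 − 76.11 = 35.46 m.
|i_v| = |Δh| / Δz = 1.13 / 35.46 = 0.0319.
Head is higher in the deep piezometer, so vertical flow is upward (discharge condition).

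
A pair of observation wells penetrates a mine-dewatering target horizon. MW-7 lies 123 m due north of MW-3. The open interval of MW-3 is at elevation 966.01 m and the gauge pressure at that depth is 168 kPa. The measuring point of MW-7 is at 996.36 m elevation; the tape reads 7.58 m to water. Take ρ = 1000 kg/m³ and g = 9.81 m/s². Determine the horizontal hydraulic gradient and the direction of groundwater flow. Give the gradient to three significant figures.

i ≈ 0.0459; groundwater flows toward the south

Pressure head at MW-3: ψ = P/(ρg) = 168×1000 / (1000 × 9.81) = 17.13 m.
Total head at MW-3: h = z + ψ = 966.01 + 17.13 = 983.14 m.
Total head at MW-7: h = 996.36 − 7.58 = 988.78 m.
Head difference: h(MW-3) − h(MW-7) = 983.14 − 988.78 = -5.64 m.
Hydraulic gradient: i = |Δh| / L = 5.64 / 123 = 0.0459.
Flow is from higher to lower head: from MW-7 toward MW-3, i.e. toward the south.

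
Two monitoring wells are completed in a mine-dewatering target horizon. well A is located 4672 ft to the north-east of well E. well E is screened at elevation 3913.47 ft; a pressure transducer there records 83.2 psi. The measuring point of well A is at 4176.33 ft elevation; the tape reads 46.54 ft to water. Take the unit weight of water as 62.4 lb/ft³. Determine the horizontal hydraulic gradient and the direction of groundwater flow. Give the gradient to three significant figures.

Pressure head at well E: ψ = 144·P/γ = 144 × 83.2 / 62.4 = 192.00 ft.
Total head at well E: h = z + ψ = 3913.47 + 192.00 = 4105.47 ft.
Total head at well A: h = 4176.33 − 46.54 = 4129.79 ft.
Head difference: h(well E) − h(well A) = 4105.47 − 4129.79 = -24.32 ft.
Hydraulic gradient: i = |Δh| / L = 24.32 / 4672 = 0.00521.
Flow is from higher to lower head: from well A toward well E, i.e. toward the south-west.

i ≈ 0.00521; groundwater flows toward the south-west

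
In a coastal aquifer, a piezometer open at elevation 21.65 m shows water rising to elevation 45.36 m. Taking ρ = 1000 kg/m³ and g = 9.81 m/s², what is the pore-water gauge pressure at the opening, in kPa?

P ≈ 233 kPa

Pressure head ψ = h − z = 45.36 − 21.65 = 23.71 m.
P = ρgψ = 1000 × 9.81 × 23.71 = 232595 Pa ≈ 233 kPa.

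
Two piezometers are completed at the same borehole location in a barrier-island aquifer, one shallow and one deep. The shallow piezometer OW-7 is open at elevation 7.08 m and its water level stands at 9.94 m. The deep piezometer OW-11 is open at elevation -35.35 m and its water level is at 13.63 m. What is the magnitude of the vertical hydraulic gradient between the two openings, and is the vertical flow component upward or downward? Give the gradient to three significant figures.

Total head at OW-7: h = 9.94 m (water level in the standpipe).
Total head at OW-11: h = 13.63 m.
Δh = h(OW-7) − h(OW-11) = 9.94 − 13.63 = -3.69 m.
Vertical separation Δz = 7.08 − (-35.35) = 42.43 m.
|i_v| = |Δh| / Δz = 3.69 / 42.43 = 0.0870.
Head is higher in the deep piezometer, so vertical flow is upward (discharge condition).

|i_v| ≈ 0.0870; vertical flow is upward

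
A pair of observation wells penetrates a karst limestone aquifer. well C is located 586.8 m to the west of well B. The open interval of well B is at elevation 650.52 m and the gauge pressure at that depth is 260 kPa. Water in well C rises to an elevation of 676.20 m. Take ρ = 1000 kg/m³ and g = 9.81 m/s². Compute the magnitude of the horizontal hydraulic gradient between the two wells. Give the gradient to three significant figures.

Pressure head at well B: ψ = P/(ρg) = 260×1000 / (1000 × 9.81) = 26.50 m.
Total head at well B: h = z + ψ = 650.52 + 26.50 = 677.02 m.
Total head at well C: h = 676.20 m (water level in the piezometer is the total head).
Head difference: h(well B) − h(well C) = 677.02 − 676.20 = 0.82 m.
Hydraulic gradient: i = |Δh| / L = 0.82 / 586.8 = 0.00140.

i ≈ 0.00140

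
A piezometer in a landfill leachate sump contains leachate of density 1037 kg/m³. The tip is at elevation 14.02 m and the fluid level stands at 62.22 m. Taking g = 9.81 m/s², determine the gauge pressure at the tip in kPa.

P ≈ 490 kPa

Pressure head ψ = h − z = 62.22 − 14.02 = 48.20 m.
P = ρgψ = 1037 × 9.81 × 48.20 = 490337 Pa ≈ 490 kPa.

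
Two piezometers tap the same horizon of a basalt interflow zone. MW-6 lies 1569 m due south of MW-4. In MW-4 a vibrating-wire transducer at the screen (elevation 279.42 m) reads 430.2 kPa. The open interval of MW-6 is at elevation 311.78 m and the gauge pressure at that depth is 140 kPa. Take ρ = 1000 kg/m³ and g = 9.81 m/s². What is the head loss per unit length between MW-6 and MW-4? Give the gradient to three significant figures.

i ≈ 0.00177 m/m

Pressure head at MW-4: ψ = P/(ρg) = 430.2×1000 / (1000 × 9.81) = 43.85 m.
Total head at MW-4: h = z + ψ = 279.42 + 43.85 = 323.27 m.
Pressure head at MW-6: ψ = P/(ρg) = 140×1000 / (1000 × 9.81) = 14.27 m.
Total head at MW-6: h = z + ψ = 311.78 + 14.27 = 326.05 m.
Head difference: h(MW-4) − h(MW-6) = 323.27 − 326.05 = -2.78 m.
Hydraulic gradient: i = |Δh| / L = 2.78 / 1569 = 0.00177.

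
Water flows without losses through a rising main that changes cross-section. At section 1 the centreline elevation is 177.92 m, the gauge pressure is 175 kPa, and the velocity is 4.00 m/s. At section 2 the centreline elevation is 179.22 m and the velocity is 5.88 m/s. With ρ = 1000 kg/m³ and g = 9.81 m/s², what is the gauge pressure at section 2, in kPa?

Pressure head at 1: ψ₁ = P₁/(ρg) = 175×1000 / (1000 × 9.81) = 17.84 m.
Velocity heads: v₁²/2g = 4.00²/19.62 = 0.815 m; v₂²/2g = 5.88²/19.62 = 1.762 m.
Total head H = z₁ + ψ₁ + v₁²/2g = 177.92 + 17.84 + 0.815 = 196.57 m.
ψ₂ = H − z₂ − v₂²/2g = 196.57 − 179.22 − 1.762 = 15.59 m.
P₂ = ρgψ₂ = 1000 × 9.81 × 15.59 ≈ 153 kPa.

P₂ ≈ 153 kPa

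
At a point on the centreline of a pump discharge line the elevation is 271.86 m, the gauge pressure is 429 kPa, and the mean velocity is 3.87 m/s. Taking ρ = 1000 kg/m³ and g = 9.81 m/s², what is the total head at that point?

Pressure head ψ = P/(ρg) = 429×1000 / (1000 × 9.81) = 43.73 m.
Velocity head = v²/(2g) = 3.87² / (2 × 9.81) = 0.763 m.
h = z + ψ + v²/(2g) = 271.86 + 43.73 + 0.763 = 316.35 m.

h ≈ 316.35 m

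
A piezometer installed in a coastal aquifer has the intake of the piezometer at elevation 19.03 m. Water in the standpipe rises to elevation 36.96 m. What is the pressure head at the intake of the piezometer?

ψ ≈ 17.93 m

Total head h = 36.96 m (the water-surface elevation in the piezometer).
Pressure head ψ = h − z = 36.96 − 19.03 = 17.93 m.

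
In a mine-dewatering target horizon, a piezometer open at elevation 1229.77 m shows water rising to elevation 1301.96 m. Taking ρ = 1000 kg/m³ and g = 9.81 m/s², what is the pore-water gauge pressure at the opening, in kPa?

P ≈ 708 kPa

Pressure head ψ = h − z = 1301.96 − 1229.77 = 72.19 m.
P = ρgψ = 1000 × 9.81 × 72.19 = 708184 Pa ≈ 708 kPa.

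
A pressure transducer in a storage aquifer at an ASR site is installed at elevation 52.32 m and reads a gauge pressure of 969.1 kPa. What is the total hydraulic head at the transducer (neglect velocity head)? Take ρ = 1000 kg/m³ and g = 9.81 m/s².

ψ = P/(ρg) = 969.1×1000 / (1000 × 9.81) = 98.79 m.
h = z + ψ = 52.32 + 98.79 = 151.11 m.

h ≈ 151.11 m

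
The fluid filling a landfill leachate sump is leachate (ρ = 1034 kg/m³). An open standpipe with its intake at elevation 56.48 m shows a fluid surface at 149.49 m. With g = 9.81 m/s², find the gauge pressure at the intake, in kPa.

P ≈ 943 kPa

Pressure head ψ = h − z = 149.49 − 56.48 = 93.01 m.
P = ρgψ = 1034 × 9.81 × 93.01 = 943451 Pa ≈ 943 kPa.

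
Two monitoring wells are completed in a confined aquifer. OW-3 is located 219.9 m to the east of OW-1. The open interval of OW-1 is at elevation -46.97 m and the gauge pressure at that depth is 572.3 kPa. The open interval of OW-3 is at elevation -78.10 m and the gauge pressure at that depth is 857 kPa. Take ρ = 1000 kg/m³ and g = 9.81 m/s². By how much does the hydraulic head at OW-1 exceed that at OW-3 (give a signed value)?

Pressure head at OW-1: ψ = P/(ρg) = 572.3×1000 / (1000 × 9.81) = 58.34 m.
Total head at OW-1: h = z + ψ = -46.97 + 58.34 = 11.37 m.
Pressure head at OW-3: ψ = P/(ρg) = 857×1000 / (1000 × 9.81) = 87.36 m.
Total head at OW-3: h = z + ψ = -78.10 + 87.36 = 9.26 m.
Head difference: h(OW-1) − h(OW-3) = 11.37 − 9.26 = 2.11 m.

Δh ≈ 2.11 m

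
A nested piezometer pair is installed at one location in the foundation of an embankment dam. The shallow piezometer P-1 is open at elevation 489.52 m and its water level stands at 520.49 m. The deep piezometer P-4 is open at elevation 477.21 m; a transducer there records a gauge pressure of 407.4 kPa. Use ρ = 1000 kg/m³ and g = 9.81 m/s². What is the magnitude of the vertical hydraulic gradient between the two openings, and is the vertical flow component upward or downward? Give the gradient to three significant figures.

Total head at P-1: h = 520.49 m (water level in the standpipe).
Pressure head at P-4: ψ = P/(ρg) = 407.4×1000 / (1000 × 9.81) = 41.53 m.
Total head at P-4: h = z + ψ = 477.21 + 41.53 = 518.74 m.
Δh = h(P-1) − h(P-4) = 520.49 − 518.74 = 1.75 m.
Vertical separation Δz = 489.52 − 477.21 = 12.31 m.
|i_v| = |Δh| / Δz = 1.75 / 12.31 = 0.142.
Head is higher in the shallow piezometer, so vertical flow is downward (recharge condition).

|i_v| ≈ 0.142; vertical flow is downward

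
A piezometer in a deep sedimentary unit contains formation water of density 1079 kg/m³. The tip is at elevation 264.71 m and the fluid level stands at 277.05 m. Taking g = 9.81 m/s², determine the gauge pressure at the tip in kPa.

Pressure head ψ = h − z = 277.05 − 264.71 = 12.34 m.
P = ρgψ = 1079 × 9.81 × 12.34 = 130619 Pa ≈ 131 kPa.

P ≈ 131 kPa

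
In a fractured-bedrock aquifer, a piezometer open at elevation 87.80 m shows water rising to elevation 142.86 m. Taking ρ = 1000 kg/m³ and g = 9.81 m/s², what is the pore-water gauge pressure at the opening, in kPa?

Pressure head ψ = h − z = 142.86 − 87.80 = 55.06 m.
P = ρgψ = 1000 × 9.81 × 55.06 = 540139 Pa ≈ 540 kPa.

P ≈ 540 kPa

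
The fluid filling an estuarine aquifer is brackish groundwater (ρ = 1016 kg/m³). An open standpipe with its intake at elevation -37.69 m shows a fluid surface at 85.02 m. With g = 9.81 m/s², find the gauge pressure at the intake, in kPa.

Pressure head ψ = h − z = 85.02 − (-37.69) = 122.71 m.
P = ρgψ = 1016 × 9.81 × 122.71 = 1223046 Pa ≈ 1220 kPa.

P ≈ 1220 kPa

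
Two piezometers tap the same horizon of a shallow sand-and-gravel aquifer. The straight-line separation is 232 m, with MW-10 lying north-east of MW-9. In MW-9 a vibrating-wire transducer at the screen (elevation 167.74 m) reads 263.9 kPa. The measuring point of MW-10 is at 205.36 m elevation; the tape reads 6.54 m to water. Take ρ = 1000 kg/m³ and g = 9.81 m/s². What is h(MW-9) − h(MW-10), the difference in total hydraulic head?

Pressure head at MW-9: ψ = P/(ρg) = 263.9×1000 / (1000 × 9.81) = 26.90 m.
Total head at MW-9: h = z + ψ = 167.74 + 26.90 = 194.64 m.
Total head at MW-10: h = 205.36 − 6.54 = 198.82 m.
Head difference: h(MW-9) − h(MW-10) = 194.64 − 198.82 = -4.18 m.

Δh ≈ -4.18 m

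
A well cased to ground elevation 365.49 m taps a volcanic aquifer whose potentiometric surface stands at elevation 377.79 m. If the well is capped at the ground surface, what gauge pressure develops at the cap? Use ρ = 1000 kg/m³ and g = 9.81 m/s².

P ≈ 121 kPa

Head above the cap: Δh = 377.79 − 365.49 = 12.30 m.
P = ρgΔh = 1000 × 9.81 × 12.30 = 120663 Pa ≈ 121 kPa.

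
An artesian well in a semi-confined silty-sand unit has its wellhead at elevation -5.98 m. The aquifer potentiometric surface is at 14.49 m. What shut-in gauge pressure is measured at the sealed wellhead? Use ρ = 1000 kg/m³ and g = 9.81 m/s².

P ≈ 201 kPa

Head above the cap: Δh = 14.49 − (-5.98) = 20.47 m.
P = ρgΔh = 1000 × 9.81 × 20.47 = 200811 Pa ≈ 201 kPa.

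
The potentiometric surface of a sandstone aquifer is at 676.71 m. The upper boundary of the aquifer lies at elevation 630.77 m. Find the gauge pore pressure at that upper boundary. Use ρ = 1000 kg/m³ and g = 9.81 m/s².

Pressure head at the aquifer top: ψ = h − z = 676.71 − 630.77 = 45.94 m.
P = ρgψ = 1000 × 9.81 × 45.94 = 450671 Pa ≈ 451 kPa.

P ≈ 451 kPa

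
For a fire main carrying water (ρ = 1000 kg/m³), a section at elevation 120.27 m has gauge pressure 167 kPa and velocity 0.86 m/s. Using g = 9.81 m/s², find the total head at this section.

h ≈ 137.33 m

Pressure head ψ = P/(ρg) = 167×1000 / (1000 × 9.81) = 17.02 m.
Velocity head = v²/(2g) = 0.86² / (2 × 9.81) = 0.038 m.
h = z + ψ + v²/(2g) = 120.27 + 17.02 + 0.038 = 137.33 m.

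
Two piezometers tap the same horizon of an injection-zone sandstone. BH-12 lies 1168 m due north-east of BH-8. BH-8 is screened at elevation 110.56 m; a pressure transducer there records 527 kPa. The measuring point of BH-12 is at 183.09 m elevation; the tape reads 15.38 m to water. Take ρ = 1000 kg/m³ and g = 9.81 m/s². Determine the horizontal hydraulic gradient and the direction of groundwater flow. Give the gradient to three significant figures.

i ≈ 0.00294; groundwater flows toward the south-west

Pressure head at BH-8: ψ = P/(ρg) = 527×1000 / (1000 × 9.81) = 53.72 m.
Total head at BH-8: h = z + ψ = 110.56 + 53.72 = 164.28 m.
Total head at BH-12: h = 183.09 − 15.38 = 167.71 m.
Head difference: h(BH-8) − h(BH-12) = 164.28 − 167.71 = -3.43 m.
Hydraulic gradient: i = |Δh| / L = 3.43 / 1168 = 0.00294.
Flow is from higher to lower head: from BH-12 toward BH-8, i.e. toward the south-west.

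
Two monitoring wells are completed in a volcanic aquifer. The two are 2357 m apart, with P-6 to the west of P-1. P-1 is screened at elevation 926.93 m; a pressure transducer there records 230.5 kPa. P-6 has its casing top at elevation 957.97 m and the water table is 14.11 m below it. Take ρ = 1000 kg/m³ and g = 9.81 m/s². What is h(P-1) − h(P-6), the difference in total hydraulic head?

Pressure head at P-1: ψ = P/(ρg) = 230.5×1000 / (1000 × 9.81) = 23.50 m.
Total head at P-1: h = z + ψ = 926.93 + 23.50 = 950.43 m.
Total head at P-6: h = 957.97 − 14.11 = 943.86 m.
Head difference: h(P-1) − h(P-6) = 950.43 − 943.86 = 6.57 m.

Δh ≈ 6.57 m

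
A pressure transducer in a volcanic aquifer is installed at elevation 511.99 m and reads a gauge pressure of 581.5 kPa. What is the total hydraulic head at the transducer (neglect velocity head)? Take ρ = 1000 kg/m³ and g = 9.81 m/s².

ψ = P/(ρg) = 581.5×1000 / (1000 × 9.81) = 59.28 m.
h = z + ψ = 511.99 + 59.28 = 571.27 m.

h ≈ 571.27 m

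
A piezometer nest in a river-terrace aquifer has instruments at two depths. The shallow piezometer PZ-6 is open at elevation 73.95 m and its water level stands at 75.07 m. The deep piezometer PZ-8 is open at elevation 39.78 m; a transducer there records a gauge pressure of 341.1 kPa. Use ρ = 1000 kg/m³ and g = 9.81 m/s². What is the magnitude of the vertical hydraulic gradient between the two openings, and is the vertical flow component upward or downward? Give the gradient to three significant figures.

Total head at PZ-6: h = 75.07 m (water level in the standpipe).
Pressure head at PZ-8: ψ = P/(ρg) = 341.1×1000 / (1000 × 9.81) = 34.77 m.
Total head at PZ-8: h = z + ψ = 39.78 + 34.77 = 74.55 m.
Δh = h(PZ-6) − h(PZ-8) = 75.07 − 74.55 = 0.52 m.
Vertical separation Δz = 73.95 − 39.78 = 34.17 m.
|i_v| = |Δh| / Δz = 0.52 / 34.17 = 0.0152.
Head is higher in the shallow piezometer, so vertical flow is downward (recharge condition).

|i_v| ≈ 0.0152; vertical flow is downward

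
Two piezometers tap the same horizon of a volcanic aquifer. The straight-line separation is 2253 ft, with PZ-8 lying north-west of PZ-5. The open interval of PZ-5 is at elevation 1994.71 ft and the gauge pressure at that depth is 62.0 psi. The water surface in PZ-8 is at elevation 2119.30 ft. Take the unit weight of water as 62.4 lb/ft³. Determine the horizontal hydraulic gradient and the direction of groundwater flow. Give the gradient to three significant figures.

i ≈ 0.00821; groundwater flows toward the north-west

Pressure head at PZ-5: ψ = 144·P/γ = 144 × 62.0 / 62.4 = 143.08 ft.
Total head at PZ-5: h = z + ψ = 1994.71 + 143.08 = 2137.79 ft.
Total head at PZ-8: h = 2119.30 ft (water level in the piezometer is the total head).
Head difference: h(PZ-5) − h(PZ-8) = 2137.79 − 2119.30 = 18.49 ft.
Hydraulic gradient: i = |Δh| / L = 18.49 / 2253 = 0.00821.
Flow is from higher to lower head: from PZ-5 toward PZ-8, i.e. toward the north-west.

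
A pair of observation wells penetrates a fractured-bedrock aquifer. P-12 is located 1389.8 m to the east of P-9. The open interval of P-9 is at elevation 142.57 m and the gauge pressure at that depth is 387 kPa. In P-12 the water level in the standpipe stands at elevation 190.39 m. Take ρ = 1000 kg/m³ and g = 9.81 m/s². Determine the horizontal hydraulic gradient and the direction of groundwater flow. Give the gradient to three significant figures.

i ≈ 0.00602; groundwater flows toward the west

Pressure head at P-9: ψ = P/(ρg) = 387×1000 / (1000 × 9.81) = 39.45 m.
Total head at P-9: h = z + ψ = 142.57 + 39.45 = 182.02 m.
Total head at P-12: h = 190.39 m (water level in the piezometer is the total head).
Head difference: h(P-9) − h(P-12) = 182.02 − 190.39 = -8.37 m.
Hydraulic gradient: i = |Δh| / L = 8.37 / 1389.8 = 0.00602.
Flow is from higher to lower head: from P-12 toward P-9, i.e. toward the west.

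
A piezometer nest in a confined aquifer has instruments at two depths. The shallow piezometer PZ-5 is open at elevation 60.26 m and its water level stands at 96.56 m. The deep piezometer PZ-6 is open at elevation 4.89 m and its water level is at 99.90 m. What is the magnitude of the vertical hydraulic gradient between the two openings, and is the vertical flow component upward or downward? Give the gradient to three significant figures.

|i_v| ≈ 0.0603; vertical flow is upward

Total head at PZ-5: h = 96.56 m (water level in the standpipe).
Total head at PZ-6: h = 99.90 m.
Δh = h(PZ-5) − h(PZ-6) = 96.56 − 99.90 = -3.34 m.
Vertical separation Δz = 60.26 − 4.89 = 55.37 m.
|i_v| = |Δh| / Δz = 3.34 / 55.37 = 0.0603.
Head is higher in the deep piezometer, so vertical flow is upward (discharge condition).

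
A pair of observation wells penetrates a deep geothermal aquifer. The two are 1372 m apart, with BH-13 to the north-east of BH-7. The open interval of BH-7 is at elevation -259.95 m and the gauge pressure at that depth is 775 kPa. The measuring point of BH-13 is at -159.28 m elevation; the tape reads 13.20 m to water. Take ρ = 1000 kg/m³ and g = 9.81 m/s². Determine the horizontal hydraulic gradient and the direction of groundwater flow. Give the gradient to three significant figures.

i ≈ 0.00617; groundwater flows toward the south-west

Pressure head at BH-7: ψ = P/(ρg) = 775×1000 / (1000 × 9.81) = 79.00 m.
Total head at BH-7: h = z + ψ = -259.95 + 79.00 = -180.95 m.
Total head at BH-13: h = -159.28 − 13.20 = -172.48 m.
Head difference: h(BH-7) − h(BH-13) = -180.95 − (-172.48) = -8.47 m.
Hydraulic gradient: i = |Δh| / L = 8.47 / 1372 = 0.00617.
Flow is from higher to lower head: from BH-13 toward BH-7, i.e. toward the south-west.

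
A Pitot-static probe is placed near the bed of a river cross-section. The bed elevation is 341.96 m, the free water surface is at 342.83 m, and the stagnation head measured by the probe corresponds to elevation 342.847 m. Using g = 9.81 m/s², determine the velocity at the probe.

v ≈ 0.578 m/s

Near the bed, under hydrostatic conditions, the piezometric head (z + ψ) equals the free-surface elevation, 342.83 m.
Velocity head = total − piezometric = 342.847 − 342.83 = 0.017 m.
v = √(2g·h_v) = √(2 × 9.81 × 0.017) = 0.578 m/s.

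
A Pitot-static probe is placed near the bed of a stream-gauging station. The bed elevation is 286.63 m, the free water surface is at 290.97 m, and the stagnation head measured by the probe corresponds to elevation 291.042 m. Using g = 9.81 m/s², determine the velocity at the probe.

v ≈ 1.19 m/s

Near the bed, under hydrostatic conditions, the piezometric head (z + ψ) equals the free-surface elevation, 290.97 m.
Velocity head = total − piezometric = 291.042 − 290.97 = 0.072 m.
v = √(2g·h_v) = √(2 × 9.81 × 0.072) = 1.19 m/s.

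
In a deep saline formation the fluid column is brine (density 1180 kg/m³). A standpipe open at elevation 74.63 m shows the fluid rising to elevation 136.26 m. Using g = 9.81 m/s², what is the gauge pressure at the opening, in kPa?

P ≈ 713 kPa

Pressure head ψ = h − z = 136.26 − 74.63 = 61.63 m.
P = ρgψ = 1180 × 9.81 × 61.63 = 713417 Pa ≈ 713 kPa.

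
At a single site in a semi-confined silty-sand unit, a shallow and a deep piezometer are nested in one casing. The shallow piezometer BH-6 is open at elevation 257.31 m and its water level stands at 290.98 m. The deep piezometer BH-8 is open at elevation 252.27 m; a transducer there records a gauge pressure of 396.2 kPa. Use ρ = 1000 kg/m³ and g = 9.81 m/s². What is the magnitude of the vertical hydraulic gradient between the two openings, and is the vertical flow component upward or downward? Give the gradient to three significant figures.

Total head at BH-6: h = 290.98 m (water level in the standpipe).
Pressure head at BH-8: ψ = P/(ρg) = 396.2×1000 / (1000 × 9.81) = 40.39 m.
Total head at BH-8: h = z + ψ = 252.27 + 40.39 = 292.66 m.
Δh = h(BH-6) − h(BH-8) = 290.98 − 292.66 = -1.68 m.
Vertical separation Δz = 257.31 − 252.27 = 5.04 m.
|i_v| = |Δh| / Δz = 1.68 / 5.04 = 0.333.
Head is higher in the deep piezometer, so vertical flow is upward (discharge condition).

|i_v| ≈ 0.333; vertical flow is upward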